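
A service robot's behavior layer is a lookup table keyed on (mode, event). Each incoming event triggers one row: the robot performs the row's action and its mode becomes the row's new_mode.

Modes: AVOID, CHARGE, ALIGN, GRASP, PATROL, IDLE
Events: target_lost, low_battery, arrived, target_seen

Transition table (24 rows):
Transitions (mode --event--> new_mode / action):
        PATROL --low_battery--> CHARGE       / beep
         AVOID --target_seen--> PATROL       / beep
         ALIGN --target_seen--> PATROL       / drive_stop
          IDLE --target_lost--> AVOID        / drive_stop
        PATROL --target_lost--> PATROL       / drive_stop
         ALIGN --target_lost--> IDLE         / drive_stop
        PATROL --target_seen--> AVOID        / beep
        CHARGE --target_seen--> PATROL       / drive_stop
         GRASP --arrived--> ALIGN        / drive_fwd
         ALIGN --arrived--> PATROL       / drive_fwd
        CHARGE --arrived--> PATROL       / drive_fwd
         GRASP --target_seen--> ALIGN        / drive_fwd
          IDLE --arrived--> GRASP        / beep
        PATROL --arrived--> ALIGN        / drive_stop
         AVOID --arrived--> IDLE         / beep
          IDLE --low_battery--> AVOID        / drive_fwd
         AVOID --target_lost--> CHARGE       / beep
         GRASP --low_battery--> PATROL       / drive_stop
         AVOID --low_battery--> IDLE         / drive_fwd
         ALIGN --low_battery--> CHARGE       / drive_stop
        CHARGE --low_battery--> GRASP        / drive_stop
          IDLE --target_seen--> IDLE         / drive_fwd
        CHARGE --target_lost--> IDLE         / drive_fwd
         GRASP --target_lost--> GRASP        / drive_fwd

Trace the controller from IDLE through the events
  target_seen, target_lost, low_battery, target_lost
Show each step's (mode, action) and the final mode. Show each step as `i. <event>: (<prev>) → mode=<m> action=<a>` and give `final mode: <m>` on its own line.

1. target_seen: (IDLE) → mode=IDLE action=drive_fwd
2. target_lost: (IDLE) → mode=AVOID action=drive_stop
3. low_battery: (AVOID) → mode=IDLE action=drive_fwd
4. target_lost: (IDLE) → mode=AVOID action=drive_stop

final mode: AVOID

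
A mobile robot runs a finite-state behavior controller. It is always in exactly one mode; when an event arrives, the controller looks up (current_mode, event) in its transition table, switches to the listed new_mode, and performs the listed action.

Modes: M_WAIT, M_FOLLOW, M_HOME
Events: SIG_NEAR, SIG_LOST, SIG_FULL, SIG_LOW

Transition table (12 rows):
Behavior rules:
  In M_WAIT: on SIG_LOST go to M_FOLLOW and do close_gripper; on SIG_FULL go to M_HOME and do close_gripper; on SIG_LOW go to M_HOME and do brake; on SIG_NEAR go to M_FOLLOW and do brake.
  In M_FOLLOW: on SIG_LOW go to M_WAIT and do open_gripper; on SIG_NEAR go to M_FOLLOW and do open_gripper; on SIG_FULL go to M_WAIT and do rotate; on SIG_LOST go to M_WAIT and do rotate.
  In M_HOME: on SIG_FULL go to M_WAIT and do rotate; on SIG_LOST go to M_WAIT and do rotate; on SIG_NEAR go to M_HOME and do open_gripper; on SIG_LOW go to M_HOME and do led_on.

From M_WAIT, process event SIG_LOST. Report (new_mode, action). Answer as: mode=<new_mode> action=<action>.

current mode = M_WAIT; filter table to that mode:
  (M_WAIT, SIG_LOST) → (M_FOLLOW, close_gripper)  ← event matches
  (M_WAIT, SIG_FULL) → (M_HOME, close_gripper)
  (M_WAIT, SIG_LOW) → (M_HOME, brake)
  (M_WAIT, SIG_NEAR) → (M_FOLLOW, brake)
event = SIG_LOST selects (M_FOLLOW, close_gripper)

mode=M_FOLLOW action=close_gripper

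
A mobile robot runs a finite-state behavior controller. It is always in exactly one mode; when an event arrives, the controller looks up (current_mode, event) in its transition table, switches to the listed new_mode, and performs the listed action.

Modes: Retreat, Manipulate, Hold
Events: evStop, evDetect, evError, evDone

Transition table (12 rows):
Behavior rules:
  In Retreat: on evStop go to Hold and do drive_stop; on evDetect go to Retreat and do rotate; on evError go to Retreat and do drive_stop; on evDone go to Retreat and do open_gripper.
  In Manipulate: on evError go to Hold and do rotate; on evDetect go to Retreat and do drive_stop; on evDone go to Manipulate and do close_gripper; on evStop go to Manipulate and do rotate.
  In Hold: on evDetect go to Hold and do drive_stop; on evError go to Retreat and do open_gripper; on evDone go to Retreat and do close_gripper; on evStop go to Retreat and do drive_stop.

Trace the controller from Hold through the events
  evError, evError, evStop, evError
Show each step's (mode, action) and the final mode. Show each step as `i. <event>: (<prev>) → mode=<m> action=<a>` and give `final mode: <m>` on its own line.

1. evError: (Hold) → mode=Retreat action=open_gripper
2. evError: (Retreat) → mode=Retreat action=drive_stop
3. evStop: (Retreat) → mode=Hold action=drive_stop
4. evError: (Hold) → mode=Retreat action=open_gripper

final mode: Retreat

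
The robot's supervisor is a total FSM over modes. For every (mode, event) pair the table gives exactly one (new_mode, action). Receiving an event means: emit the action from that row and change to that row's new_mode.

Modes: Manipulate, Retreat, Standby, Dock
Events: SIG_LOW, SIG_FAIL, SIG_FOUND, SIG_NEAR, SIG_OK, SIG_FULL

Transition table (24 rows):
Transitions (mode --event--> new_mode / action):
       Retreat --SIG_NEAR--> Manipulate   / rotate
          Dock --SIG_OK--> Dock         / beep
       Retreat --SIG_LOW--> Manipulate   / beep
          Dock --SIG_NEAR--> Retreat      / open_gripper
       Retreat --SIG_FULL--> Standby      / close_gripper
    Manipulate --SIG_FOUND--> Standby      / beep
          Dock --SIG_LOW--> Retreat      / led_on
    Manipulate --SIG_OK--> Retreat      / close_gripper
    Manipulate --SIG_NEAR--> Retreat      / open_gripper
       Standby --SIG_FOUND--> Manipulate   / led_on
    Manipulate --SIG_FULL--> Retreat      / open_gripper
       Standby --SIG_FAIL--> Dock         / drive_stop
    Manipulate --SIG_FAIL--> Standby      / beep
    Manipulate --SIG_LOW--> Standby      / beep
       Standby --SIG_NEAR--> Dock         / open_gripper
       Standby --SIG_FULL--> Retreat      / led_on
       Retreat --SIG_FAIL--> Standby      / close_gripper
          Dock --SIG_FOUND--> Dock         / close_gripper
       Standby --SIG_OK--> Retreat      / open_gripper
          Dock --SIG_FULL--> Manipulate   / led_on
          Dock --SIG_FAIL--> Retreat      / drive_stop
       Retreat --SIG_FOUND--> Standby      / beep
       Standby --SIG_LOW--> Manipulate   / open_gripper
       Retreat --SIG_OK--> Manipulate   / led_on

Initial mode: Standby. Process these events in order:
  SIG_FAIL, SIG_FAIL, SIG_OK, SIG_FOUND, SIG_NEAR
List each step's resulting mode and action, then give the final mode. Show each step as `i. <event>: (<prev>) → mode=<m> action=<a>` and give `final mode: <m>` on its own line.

1. SIG_FAIL: (Standby) → mode=Dock action=drive_stop
2. SIG_FAIL: (Dock) → mode=Retreat action=drive_stop
3. SIG_OK: (Retreat) → mode=Manipulate action=led_on
4. SIG_FOUND: (Manipulate) → mode=Standby action=beep
5. SIG_NEAR: (Standby) → mode=Dock action=open_gripper

final mode: Dock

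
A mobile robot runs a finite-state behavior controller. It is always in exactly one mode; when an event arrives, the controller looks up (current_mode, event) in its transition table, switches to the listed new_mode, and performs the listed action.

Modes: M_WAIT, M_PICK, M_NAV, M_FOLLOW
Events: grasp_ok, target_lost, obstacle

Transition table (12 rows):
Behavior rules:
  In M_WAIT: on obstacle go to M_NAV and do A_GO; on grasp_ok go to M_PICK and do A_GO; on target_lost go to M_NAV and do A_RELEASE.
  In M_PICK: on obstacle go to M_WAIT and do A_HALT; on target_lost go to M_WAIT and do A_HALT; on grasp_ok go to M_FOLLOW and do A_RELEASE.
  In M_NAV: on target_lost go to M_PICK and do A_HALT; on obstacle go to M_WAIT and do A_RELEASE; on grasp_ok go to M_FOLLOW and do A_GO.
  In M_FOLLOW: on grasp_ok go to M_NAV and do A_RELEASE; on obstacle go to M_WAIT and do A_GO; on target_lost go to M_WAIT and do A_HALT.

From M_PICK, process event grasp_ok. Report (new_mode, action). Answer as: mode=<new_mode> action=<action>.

mode=M_FOLLOW action=A_RELEASE

current mode = M_PICK; filter table to that mode:
  (M_PICK, obstacle) → (M_WAIT, A_HALT)
  (M_PICK, target_lost) → (M_WAIT, A_HALT)
  (M_PICK, grasp_ok) → (M_FOLLOW, A_RELEASE)  ← event matches
event = grasp_ok selects (M_FOLLOW, A_RELEASE)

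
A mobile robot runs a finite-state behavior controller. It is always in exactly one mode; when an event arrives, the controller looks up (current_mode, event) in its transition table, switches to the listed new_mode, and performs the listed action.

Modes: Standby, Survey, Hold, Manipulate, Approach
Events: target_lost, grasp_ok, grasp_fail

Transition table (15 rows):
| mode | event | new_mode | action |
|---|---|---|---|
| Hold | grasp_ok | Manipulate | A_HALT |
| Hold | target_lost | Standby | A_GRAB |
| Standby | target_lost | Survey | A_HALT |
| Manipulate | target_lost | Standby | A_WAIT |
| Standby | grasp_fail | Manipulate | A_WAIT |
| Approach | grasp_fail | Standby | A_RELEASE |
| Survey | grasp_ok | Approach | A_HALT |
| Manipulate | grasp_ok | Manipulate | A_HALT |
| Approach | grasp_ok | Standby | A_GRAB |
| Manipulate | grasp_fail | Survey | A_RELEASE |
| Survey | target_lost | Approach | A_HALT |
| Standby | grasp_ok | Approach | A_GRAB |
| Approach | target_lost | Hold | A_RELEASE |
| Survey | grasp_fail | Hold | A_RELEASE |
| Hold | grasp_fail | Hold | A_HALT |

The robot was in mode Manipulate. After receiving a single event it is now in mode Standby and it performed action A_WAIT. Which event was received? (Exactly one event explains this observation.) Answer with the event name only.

try target_lost: (Manipulate, target_lost) → (Standby, A_WAIT)  ← matches
try grasp_ok: (Manipulate, grasp_ok) → (Manipulate, A_HALT)
try grasp_fail: (Manipulate, grasp_fail) → (Survey, A_RELEASE)

target_lost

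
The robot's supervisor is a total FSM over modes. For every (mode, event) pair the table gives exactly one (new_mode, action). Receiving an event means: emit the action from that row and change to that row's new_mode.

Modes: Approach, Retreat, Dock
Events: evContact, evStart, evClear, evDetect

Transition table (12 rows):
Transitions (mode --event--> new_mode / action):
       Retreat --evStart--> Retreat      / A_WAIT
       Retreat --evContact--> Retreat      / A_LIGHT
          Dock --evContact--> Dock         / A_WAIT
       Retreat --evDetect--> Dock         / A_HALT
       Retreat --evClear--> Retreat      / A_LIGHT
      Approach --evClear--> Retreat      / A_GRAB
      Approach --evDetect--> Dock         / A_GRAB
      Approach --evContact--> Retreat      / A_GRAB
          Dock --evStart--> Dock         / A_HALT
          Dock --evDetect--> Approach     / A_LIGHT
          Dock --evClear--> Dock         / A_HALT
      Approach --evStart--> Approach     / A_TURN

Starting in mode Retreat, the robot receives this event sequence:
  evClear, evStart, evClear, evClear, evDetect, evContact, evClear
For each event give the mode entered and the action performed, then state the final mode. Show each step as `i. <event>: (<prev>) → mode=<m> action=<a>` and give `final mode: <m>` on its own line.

1. evClear: (Retreat) → mode=Retreat action=A_LIGHT
2. evStart: (Retreat) → mode=Retreat action=A_WAIT
3. evClear: (Retreat) → mode=Retreat action=A_LIGHT
4. evClear: (Retreat) → mode=Retreat action=A_LIGHT
5. evDetect: (Retreat) → mode=Dock action=A_HALT
6. evContact: (Dock) → mode=Dock action=A_WAIT
7. evClear: (Dock) → mode=Dock action=A_HALT

final mode: Dock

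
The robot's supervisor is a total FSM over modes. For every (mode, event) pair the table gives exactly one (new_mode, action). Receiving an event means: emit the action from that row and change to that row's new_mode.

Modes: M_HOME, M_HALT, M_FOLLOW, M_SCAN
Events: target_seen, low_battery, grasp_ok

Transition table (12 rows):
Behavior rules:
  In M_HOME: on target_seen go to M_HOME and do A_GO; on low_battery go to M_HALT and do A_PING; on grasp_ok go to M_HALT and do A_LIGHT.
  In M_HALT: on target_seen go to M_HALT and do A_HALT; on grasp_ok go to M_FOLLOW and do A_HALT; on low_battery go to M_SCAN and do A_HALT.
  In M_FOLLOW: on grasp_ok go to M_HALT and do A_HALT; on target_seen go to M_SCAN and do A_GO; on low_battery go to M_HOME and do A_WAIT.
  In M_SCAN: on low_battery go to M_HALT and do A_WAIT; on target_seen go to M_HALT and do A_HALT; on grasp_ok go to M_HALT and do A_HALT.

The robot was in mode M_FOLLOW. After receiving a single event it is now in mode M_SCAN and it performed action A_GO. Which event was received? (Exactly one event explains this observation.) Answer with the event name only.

target_seen

try target_seen: (M_FOLLOW, target_seen) → (M_SCAN, A_GO)  ← matches
try low_battery: (M_FOLLOW, low_battery) → (M_HOME, A_WAIT)
try grasp_ok: (M_FOLLOW, grasp_ok) → (M_HALT, A_HALT)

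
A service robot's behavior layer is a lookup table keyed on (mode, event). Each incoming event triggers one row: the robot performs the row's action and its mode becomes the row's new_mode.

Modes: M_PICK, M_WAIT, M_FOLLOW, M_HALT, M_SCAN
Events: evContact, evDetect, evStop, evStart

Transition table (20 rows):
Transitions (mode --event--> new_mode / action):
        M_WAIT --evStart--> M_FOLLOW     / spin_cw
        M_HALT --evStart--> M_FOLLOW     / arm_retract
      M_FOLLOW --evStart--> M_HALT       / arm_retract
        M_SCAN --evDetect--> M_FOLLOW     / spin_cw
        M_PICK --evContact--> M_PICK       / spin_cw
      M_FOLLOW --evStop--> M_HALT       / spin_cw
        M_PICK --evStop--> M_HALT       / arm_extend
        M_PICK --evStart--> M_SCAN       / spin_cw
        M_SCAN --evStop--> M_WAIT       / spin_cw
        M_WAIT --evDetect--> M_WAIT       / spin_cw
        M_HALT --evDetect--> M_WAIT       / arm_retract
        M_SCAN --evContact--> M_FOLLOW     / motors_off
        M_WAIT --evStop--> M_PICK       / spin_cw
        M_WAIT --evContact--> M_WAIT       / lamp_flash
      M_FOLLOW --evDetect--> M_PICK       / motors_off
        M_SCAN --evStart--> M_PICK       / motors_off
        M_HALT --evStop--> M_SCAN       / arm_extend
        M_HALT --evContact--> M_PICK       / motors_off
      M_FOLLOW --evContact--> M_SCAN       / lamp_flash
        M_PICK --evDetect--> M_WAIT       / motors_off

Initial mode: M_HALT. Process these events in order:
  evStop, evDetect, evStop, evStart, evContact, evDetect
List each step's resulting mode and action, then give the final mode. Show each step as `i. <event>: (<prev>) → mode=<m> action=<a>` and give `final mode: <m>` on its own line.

final mode: M_FOLLOW

1. evStop: (M_HALT) → mode=M_SCAN action=arm_extend
2. evDetect: (M_SCAN) → mode=M_FOLLOW action=spin_cw
3. evStop: (M_FOLLOW) → mode=M_HALT action=spin_cw
4. evStart: (M_HALT) → mode=M_FOLLOW action=arm_retract
5. evContact: (M_FOLLOW) → mode=M_SCAN action=lamp_flash
6. evDetect: (M_SCAN) → mode=M_FOLLOW action=spin_cw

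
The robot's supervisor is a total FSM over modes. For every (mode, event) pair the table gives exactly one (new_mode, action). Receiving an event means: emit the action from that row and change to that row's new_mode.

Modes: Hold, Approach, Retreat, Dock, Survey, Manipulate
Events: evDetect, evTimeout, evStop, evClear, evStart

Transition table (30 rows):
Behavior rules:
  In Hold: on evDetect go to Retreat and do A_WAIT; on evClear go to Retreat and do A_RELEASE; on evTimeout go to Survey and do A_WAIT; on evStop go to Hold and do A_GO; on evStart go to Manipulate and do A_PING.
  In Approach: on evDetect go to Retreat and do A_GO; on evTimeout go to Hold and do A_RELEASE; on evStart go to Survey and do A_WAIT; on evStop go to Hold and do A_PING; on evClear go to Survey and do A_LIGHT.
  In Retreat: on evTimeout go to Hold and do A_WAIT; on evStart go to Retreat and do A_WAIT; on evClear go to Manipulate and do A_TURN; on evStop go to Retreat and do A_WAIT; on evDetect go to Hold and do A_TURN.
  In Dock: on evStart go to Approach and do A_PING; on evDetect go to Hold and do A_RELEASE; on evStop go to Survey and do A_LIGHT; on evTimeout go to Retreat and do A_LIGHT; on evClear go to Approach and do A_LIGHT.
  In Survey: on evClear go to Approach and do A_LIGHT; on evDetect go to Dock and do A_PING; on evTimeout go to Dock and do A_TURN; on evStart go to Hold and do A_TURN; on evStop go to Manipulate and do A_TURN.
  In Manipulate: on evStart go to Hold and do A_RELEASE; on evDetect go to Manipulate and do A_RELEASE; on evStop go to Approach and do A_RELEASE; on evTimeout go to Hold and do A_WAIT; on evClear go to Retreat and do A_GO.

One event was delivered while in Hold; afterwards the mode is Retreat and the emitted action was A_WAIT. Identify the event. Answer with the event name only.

evDetect

try evDetect: (Hold, evDetect) → (Retreat, A_WAIT)  ← matches
try evTimeout: (Hold, evTimeout) → (Survey, A_WAIT)
try evStop: (Hold, evStop) → (Hold, A_GO)
try evClear: (Hold, evClear) → (Retreat, A_RELEASE)
try evStart: (Hold, evStart) → (Manipulate, A_PING)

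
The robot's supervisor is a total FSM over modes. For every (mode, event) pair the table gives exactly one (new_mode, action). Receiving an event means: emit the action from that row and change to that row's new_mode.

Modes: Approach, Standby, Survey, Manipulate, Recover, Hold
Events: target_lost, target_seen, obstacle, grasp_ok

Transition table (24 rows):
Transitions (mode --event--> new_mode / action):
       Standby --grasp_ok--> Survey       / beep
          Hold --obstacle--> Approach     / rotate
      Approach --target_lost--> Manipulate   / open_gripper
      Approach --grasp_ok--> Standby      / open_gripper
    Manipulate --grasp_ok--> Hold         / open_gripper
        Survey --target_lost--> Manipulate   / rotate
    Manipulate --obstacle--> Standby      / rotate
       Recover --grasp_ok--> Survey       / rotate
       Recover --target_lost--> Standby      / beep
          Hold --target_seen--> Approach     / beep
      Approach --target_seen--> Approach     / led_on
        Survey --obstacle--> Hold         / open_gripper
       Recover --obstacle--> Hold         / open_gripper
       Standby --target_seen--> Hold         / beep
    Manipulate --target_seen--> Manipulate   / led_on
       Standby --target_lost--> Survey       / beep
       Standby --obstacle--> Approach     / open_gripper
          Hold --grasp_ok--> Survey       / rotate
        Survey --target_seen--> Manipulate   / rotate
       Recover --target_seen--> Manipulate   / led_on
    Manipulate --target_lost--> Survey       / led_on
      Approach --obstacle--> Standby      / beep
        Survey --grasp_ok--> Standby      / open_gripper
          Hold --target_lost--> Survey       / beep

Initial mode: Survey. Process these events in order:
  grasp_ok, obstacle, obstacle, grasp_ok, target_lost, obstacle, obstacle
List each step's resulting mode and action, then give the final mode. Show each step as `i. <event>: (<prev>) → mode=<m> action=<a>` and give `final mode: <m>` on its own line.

1. grasp_ok: (Survey) → mode=Standby action=open_gripper
2. obstacle: (Standby) → mode=Approach action=open_gripper
3. obstacle: (Approach) → mode=Standby action=beep
4. grasp_ok: (Standby) → mode=Survey action=beep
5. target_lost: (Survey) → mode=Manipulate action=rotate
6. obstacle: (Manipulate) → mode=Standby action=rotate
7. obstacle: (Standby) → mode=Approach action=open_gripper

final mode: Approach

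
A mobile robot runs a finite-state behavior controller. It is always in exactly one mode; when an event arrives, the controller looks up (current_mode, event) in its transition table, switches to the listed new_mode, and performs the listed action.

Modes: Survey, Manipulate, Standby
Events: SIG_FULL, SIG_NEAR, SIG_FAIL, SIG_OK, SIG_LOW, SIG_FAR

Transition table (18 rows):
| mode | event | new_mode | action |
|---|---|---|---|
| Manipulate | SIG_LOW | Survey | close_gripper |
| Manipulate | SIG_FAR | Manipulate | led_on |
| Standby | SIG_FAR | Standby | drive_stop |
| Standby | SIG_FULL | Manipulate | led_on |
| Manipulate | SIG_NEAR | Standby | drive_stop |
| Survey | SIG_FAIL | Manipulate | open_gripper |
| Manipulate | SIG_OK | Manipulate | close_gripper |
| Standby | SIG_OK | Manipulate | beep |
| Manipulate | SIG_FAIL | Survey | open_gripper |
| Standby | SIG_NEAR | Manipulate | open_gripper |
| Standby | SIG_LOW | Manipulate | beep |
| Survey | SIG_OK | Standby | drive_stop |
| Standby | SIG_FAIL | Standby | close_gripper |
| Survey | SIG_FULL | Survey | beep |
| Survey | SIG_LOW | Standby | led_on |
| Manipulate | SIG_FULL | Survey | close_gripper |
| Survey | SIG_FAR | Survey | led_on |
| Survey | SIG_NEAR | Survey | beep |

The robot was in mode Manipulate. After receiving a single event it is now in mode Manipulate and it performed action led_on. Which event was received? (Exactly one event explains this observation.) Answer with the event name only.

try SIG_FULL: (Manipulate, SIG_FULL) → (Survey, close_gripper)
try SIG_NEAR: (Manipulate, SIG_NEAR) → (Standby, drive_stop)
try SIG_FAIL: (Manipulate, SIG_FAIL) → (Survey, open_gripper)
try SIG_OK: (Manipulate, SIG_OK) → (Manipulate, close_gripper)
try SIG_LOW: (Manipulate, SIG_LOW) → (Survey, close_gripper)
try SIG_FAR: (Manipulate, SIG_FAR) → (Manipulate, led_on)  ← matches

SIG_FAR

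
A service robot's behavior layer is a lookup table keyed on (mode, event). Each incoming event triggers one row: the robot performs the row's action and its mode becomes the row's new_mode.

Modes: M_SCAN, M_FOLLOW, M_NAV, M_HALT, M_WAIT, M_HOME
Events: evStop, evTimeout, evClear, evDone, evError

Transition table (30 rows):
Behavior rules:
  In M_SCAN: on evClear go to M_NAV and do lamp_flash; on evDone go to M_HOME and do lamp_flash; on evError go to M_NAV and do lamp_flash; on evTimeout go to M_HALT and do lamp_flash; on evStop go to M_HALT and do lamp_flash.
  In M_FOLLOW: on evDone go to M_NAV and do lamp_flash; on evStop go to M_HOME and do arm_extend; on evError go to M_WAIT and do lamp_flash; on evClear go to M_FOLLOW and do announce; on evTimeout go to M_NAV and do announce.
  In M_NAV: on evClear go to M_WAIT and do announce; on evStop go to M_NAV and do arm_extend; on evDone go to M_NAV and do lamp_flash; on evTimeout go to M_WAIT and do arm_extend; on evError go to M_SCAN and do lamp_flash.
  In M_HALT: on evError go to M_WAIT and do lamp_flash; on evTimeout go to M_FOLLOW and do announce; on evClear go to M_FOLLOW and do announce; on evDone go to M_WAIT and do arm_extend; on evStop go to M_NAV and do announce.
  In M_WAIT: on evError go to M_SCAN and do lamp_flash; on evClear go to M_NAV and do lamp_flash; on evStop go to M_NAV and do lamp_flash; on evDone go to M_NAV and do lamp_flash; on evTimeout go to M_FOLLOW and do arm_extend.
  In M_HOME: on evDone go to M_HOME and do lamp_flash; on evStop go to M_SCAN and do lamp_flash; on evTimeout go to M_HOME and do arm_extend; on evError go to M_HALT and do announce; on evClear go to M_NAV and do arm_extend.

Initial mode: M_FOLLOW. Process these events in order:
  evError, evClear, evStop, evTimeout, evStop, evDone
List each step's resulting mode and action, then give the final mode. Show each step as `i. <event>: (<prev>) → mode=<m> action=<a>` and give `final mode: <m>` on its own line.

final mode: M_NAV

1. evError: (M_FOLLOW) → mode=M_WAIT action=lamp_flash
2. evClear: (M_WAIT) → mode=M_NAV action=lamp_flash
3. evStop: (M_NAV) → mode=M_NAV action=arm_extend
4. evTimeout: (M_NAV) → mode=M_WAIT action=arm_extend
5. evStop: (M_WAIT) → mode=M_NAV action=lamp_flash
6. evDone: (M_NAV) → mode=M_NAV action=lamp_flash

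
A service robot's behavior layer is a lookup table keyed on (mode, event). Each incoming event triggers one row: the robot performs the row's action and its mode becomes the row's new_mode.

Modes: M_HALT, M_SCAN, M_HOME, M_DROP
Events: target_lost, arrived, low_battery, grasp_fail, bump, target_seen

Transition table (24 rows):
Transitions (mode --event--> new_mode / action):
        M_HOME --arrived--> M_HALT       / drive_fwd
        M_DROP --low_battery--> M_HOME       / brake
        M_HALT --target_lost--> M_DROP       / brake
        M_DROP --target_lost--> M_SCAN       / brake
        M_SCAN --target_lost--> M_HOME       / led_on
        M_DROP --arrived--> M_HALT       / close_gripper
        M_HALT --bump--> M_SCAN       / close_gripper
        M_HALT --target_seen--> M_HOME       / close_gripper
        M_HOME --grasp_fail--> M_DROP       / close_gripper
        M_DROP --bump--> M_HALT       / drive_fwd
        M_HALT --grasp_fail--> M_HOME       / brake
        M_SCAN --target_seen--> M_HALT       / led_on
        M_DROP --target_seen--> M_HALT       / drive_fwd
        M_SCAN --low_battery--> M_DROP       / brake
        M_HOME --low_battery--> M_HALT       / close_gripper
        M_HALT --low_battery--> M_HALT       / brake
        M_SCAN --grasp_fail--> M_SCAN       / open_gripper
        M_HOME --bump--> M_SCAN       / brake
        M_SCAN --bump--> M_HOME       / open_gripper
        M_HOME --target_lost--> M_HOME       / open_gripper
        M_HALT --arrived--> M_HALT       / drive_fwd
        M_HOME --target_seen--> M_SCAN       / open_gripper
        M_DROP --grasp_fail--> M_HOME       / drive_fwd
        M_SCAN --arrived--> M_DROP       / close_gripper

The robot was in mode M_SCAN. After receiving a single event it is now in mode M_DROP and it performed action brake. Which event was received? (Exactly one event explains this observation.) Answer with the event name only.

try target_lost: (M_SCAN, target_lost) → (M_HOME, led_on)
try arrived: (M_SCAN, arrived) → (M_DROP, close_gripper)
try low_battery: (M_SCAN, low_battery) → (M_DROP, brake)  ← matches
try grasp_fail: (M_SCAN, grasp_fail) → (M_SCAN, open_gripper)
try bump: (M_SCAN, bump) → (M_HOME, open_gripper)
try target_seen: (M_SCAN, target_seen) → (M_HALT, led_on)

low_battery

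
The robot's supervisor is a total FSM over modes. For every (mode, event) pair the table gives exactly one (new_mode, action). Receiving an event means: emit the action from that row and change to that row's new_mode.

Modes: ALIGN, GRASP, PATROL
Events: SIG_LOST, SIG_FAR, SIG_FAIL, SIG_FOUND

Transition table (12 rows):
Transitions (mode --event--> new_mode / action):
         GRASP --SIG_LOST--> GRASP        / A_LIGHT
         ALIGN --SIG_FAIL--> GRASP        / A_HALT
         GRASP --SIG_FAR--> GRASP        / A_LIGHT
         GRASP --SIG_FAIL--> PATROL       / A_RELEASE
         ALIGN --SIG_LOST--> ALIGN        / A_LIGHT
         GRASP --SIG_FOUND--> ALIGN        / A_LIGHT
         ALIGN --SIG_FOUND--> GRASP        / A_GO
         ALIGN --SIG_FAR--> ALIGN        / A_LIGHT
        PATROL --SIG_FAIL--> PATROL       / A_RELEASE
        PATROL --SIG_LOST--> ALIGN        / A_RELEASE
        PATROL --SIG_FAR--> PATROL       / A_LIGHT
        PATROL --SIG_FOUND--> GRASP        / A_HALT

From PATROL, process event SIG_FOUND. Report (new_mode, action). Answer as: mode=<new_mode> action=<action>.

current mode = PATROL; filter table to that mode:
  (PATROL, SIG_FAIL) → (PATROL, A_RELEASE)
  (PATROL, SIG_LOST) → (ALIGN, A_RELEASE)
  (PATROL, SIG_FAR) → (PATROL, A_LIGHT)
  (PATROL, SIG_FOUND) → (GRASP, A_HALT)  ← event matches
event = SIG_FOUND selects (GRASP, A_HALT)

mode=GRASP action=A_HALT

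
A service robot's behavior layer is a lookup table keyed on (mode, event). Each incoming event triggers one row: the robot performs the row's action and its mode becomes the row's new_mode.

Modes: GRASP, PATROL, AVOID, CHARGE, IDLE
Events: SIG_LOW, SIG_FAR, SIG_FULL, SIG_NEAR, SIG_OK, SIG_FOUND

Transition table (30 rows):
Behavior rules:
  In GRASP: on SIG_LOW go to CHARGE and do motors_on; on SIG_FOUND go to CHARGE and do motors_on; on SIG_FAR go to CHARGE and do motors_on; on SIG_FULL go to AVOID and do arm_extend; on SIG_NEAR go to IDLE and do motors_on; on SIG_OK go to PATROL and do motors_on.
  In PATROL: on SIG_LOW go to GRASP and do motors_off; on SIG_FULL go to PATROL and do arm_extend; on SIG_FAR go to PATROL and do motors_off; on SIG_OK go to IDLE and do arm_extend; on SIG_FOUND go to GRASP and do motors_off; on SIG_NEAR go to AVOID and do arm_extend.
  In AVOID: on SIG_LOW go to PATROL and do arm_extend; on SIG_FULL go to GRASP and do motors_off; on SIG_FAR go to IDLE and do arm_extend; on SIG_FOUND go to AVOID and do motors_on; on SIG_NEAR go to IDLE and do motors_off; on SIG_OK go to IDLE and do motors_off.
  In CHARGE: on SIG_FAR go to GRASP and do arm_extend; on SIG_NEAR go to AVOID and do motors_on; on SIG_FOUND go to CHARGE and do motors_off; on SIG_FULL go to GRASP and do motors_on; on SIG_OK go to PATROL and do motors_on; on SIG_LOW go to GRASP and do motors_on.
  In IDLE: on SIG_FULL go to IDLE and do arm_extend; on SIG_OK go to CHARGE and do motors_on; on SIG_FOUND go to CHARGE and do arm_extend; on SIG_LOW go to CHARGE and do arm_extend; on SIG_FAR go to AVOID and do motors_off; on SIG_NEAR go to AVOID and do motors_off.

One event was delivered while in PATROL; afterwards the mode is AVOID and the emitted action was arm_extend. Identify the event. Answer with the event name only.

SIG_NEAR

try SIG_LOW: (PATROL, SIG_LOW) → (GRASP, motors_off)
try SIG_FAR: (PATROL, SIG_FAR) → (PATROL, motors_off)
try SIG_FULL: (PATROL, SIG_FULL) → (PATROL, arm_extend)
try SIG_NEAR: (PATROL, SIG_NEAR) → (AVOID, arm_extend)  ← matches
try SIG_OK: (PATROL, SIG_OK) → (IDLE, arm_extend)
try SIG_FOUND: (PATROL, SIG_FOUND) → (GRASP, motors_off)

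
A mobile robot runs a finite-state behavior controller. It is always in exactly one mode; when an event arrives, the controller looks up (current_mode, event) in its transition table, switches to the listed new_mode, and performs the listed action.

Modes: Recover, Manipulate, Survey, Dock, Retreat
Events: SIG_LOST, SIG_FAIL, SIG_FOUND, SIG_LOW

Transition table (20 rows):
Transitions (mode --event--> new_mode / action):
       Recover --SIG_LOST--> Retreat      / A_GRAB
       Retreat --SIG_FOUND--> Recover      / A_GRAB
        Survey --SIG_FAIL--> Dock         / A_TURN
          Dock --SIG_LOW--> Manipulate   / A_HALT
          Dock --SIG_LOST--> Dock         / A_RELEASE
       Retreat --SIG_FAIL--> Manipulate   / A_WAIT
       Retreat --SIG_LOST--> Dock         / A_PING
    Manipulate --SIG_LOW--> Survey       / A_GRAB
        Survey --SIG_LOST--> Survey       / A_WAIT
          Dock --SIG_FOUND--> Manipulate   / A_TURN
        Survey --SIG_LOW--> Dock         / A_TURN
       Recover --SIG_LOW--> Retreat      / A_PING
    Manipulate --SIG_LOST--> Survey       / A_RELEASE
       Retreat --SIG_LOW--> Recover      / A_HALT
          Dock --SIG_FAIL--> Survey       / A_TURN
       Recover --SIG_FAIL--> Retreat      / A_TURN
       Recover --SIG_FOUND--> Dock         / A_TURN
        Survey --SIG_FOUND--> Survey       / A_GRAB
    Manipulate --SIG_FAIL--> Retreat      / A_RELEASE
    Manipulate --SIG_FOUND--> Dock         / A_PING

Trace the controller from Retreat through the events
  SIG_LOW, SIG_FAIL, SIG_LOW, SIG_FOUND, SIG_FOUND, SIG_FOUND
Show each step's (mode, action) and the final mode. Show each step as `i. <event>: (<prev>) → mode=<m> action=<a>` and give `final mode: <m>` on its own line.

1. SIG_LOW: (Retreat) → mode=Recover action=A_HALT
2. SIG_FAIL: (Recover) → mode=Retreat action=A_TURN
3. SIG_LOW: (Retreat) → mode=Recover action=A_HALT
4. SIG_FOUND: (Recover) → mode=Dock action=A_TURN
5. SIG_FOUND: (Dock) → mode=Manipulate action=A_TURN
6. SIG_FOUND: (Manipulate) → mode=Dock action=A_PING

final mode: Dock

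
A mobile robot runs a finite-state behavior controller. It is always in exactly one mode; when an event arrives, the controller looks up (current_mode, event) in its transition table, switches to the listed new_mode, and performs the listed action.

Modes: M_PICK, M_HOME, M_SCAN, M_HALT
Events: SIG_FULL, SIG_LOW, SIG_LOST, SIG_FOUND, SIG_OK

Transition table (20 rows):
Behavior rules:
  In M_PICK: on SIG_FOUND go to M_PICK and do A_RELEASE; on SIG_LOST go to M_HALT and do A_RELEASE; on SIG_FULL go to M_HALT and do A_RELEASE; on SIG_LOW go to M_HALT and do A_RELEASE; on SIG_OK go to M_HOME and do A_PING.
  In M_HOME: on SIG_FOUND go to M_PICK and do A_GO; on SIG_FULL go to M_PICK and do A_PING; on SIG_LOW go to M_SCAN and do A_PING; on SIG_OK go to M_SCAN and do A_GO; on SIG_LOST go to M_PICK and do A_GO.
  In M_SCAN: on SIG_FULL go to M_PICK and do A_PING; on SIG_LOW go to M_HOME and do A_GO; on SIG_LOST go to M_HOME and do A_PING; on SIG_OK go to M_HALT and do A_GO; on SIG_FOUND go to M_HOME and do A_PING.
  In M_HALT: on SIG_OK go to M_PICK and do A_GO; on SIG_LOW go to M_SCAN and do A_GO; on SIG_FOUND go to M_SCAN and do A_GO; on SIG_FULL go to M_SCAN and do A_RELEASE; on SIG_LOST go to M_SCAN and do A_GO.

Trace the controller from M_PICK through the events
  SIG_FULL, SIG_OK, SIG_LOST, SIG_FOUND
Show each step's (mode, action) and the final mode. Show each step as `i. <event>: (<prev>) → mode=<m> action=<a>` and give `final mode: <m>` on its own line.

final mode: M_SCAN

1. SIG_FULL: (M_PICK) → mode=M_HALT action=A_RELEASE
2. SIG_OK: (M_HALT) → mode=M_PICK action=A_GO
3. SIG_LOST: (M_PICK) → mode=M_HALT action=A_RELEASE
4. SIG_FOUND: (M_HALT) → mode=M_SCAN action=A_GO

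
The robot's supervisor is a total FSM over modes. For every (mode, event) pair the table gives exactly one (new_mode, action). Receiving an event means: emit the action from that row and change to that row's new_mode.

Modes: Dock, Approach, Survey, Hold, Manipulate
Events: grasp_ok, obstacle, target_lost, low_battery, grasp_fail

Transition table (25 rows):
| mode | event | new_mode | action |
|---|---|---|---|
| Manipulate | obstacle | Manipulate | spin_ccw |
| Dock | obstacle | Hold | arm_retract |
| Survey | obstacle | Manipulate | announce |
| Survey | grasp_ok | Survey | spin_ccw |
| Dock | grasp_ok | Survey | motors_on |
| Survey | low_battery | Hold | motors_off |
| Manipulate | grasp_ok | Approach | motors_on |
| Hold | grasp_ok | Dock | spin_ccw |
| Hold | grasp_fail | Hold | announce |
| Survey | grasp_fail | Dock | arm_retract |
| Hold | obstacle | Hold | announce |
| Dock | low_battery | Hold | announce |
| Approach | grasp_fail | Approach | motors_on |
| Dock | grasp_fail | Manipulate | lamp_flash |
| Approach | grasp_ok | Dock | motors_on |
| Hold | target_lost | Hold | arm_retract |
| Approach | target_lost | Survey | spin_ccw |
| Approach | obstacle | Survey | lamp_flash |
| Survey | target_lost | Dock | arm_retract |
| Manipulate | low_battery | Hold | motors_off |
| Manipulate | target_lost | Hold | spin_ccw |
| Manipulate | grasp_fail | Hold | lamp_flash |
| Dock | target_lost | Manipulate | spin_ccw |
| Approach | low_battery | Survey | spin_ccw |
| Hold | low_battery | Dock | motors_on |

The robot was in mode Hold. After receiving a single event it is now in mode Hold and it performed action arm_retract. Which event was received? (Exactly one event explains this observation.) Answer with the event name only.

try grasp_ok: (Hold, grasp_ok) → (Dock, spin_ccw)
try obstacle: (Hold, obstacle) → (Hold, announce)
try target_lost: (Hold, target_lost) → (Hold, arm_retract)  ← matches
try low_battery: (Hold, low_battery) → (Dock, motors_on)
try grasp_fail: (Hold, grasp_fail) → (Hold, announce)

target_lost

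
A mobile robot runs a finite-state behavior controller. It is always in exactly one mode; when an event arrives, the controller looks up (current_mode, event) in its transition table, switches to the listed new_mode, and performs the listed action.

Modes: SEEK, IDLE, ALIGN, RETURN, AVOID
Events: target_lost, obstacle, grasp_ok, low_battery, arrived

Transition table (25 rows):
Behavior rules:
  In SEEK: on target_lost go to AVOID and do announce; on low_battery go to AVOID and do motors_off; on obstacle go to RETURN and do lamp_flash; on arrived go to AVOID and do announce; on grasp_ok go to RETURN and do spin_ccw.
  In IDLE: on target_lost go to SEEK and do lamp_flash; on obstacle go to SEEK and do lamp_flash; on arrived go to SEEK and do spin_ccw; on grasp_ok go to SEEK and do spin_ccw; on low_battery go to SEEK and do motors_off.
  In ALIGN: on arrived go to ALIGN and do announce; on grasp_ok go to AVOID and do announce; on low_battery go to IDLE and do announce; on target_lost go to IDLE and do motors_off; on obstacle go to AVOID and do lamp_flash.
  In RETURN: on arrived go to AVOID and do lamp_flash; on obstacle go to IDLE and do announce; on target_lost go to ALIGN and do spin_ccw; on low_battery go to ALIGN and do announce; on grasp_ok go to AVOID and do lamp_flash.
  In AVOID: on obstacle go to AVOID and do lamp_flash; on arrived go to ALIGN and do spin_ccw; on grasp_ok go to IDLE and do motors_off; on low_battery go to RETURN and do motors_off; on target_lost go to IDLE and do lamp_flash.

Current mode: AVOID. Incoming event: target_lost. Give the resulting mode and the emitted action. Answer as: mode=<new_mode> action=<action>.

current mode = AVOID; filter table to that mode:
  (AVOID, obstacle) → (AVOID, lamp_flash)
  (AVOID, arrived) → (ALIGN, spin_ccw)
  (AVOID, grasp_ok) → (IDLE, motors_off)
  (AVOID, low_battery) → (RETURN, motors_off)
  (AVOID, target_lost) → (IDLE, lamp_flash)  ← event matches
event = target_lost selects (IDLE, lamp_flash)

mode=IDLE action=lamp_flash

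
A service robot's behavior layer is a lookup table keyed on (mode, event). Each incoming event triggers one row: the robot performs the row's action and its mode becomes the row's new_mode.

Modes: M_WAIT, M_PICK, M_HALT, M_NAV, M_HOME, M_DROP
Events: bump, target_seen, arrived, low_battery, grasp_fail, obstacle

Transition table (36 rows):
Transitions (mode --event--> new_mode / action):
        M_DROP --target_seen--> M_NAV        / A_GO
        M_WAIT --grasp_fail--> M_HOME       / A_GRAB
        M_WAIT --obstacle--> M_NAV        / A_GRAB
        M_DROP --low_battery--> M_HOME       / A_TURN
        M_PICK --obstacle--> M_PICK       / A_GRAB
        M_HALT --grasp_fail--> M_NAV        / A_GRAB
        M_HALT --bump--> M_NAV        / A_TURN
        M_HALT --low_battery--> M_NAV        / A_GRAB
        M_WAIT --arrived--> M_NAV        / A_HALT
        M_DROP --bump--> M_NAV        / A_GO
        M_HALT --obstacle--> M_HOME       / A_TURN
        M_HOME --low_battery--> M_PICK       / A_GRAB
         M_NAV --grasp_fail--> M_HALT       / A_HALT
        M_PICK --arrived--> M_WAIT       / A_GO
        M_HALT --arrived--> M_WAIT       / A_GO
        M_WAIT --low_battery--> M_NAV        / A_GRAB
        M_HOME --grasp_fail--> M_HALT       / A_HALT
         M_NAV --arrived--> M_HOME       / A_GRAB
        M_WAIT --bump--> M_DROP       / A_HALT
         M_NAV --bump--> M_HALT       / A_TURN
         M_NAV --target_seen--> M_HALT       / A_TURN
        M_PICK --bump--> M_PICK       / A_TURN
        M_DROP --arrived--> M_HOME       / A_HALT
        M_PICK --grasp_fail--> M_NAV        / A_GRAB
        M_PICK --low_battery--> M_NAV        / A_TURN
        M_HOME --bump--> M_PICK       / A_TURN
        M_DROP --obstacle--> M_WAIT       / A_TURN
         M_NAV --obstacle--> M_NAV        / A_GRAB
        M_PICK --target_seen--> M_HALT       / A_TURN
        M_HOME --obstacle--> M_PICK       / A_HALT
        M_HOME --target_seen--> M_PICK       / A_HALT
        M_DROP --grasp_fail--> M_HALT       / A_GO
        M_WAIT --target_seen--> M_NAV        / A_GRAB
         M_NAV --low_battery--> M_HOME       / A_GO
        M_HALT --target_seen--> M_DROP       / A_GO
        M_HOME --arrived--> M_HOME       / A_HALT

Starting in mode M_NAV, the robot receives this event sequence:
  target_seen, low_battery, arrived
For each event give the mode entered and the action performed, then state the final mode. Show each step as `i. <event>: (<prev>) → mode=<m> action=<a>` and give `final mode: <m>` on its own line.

final mode: M_HOME

1. target_seen: (M_NAV) → mode=M_HALT action=A_TURN
2. low_battery: (M_HALT) → mode=M_NAV action=A_GRAB
3. arrived: (M_NAV) → mode=M_HOME action=A_GRAB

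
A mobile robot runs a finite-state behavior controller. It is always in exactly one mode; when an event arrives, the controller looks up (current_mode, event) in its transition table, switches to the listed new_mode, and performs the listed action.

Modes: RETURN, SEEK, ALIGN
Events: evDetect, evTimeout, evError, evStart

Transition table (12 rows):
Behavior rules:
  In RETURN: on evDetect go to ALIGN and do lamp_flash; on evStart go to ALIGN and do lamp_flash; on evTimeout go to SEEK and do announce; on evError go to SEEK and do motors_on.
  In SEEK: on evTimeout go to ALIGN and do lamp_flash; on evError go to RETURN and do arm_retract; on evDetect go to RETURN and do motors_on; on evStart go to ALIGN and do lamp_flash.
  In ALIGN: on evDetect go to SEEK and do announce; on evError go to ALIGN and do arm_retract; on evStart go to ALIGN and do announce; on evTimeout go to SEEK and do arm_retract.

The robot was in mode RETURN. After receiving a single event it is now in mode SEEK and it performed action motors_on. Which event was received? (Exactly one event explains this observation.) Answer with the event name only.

evError

try evDetect: (RETURN, evDetect) → (ALIGN, lamp_flash)
try evTimeout: (RETURN, evTimeout) → (SEEK, announce)
try evError: (RETURN, evError) → (SEEK, motors_on)  ← matches
try evStart: (RETURN, evStart) → (ALIGN, lamp_flash)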